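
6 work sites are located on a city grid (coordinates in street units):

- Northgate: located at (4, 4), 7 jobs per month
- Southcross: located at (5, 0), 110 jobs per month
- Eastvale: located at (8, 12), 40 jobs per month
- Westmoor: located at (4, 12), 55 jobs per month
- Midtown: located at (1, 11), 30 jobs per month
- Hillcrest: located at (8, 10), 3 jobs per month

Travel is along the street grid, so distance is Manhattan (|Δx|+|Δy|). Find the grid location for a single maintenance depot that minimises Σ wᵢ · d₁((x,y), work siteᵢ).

(5, 11)

Manhattan distance separates: Σwᵢ(|x−xᵢ|+|y−yᵢ|) = Σwᵢ|x−xᵢ| + Σwᵢ|y−yᵢ|, so x and y are optimised independently as 1-D weighted medians.
Total weight W = 245; half = 122.5.
x-coordinate, sorted with cumulative weight:
  x=1 (Midtown, w=30) cum 30
  x=4 (Northgate, w=7) cum 37
  x=4 (Westmoor, w=55) cum 92
  x=5 (Southcross, w=110) cum 202  ← median
  x=8 (Eastvale, w=40) cum 242
  x=8 (Hillcrest, w=3) cum 245
⇒ x* = 5
y-coordinate, sorted with cumulative weight:
  y=0 (Southcross, w=110) cum 110
  y=4 (Northgate, w=7) cum 117
  y=10 (Hillcrest, w=3) cum 120
  y=11 (Midtown, w=30) cum 150  ← median
  y=12 (Eastvale, w=40) cum 190
  y=12 (Westmoor, w=55) cum 245
⇒ y* = 11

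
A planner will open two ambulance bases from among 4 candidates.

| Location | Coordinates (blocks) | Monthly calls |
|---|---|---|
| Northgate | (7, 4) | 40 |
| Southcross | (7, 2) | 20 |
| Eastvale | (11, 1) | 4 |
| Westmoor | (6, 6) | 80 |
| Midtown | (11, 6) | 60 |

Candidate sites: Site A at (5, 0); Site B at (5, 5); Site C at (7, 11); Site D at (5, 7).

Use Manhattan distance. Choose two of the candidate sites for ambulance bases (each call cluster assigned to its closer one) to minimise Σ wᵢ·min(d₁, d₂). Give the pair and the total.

Evaluate every pair (each demand assigned to the nearer of the two):
  {Site A, Site B}: total = 808
  {Site B, Site C}: total = 840
  {Site B, Site D}: total = 840
  {Site A, Site D}: total = 888
  {Site C, Site D}: total = 968
  {Site A, Site C}: total = 1368
Best pair: {Site A, Site B} with total 808.

{Site A, Site B}, total 808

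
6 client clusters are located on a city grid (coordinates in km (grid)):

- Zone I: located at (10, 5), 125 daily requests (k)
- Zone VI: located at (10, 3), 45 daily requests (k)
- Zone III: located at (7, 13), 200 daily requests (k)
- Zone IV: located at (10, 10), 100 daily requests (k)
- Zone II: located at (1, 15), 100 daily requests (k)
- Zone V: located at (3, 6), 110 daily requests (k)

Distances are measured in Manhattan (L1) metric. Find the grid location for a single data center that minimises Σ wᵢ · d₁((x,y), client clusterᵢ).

(7, 10)

Manhattan distance separates: Σwᵢ(|x−xᵢ|+|y−yᵢ|) = Σwᵢ|x−xᵢ| + Σwᵢ|y−yᵢ|, so x and y are optimised independently as 1-D weighted medians.
Total weight W = 680; half = 340.
x-coordinate, sorted with cumulative weight:
  x=1 (Zone II, w=100) cum 100
  x=3 (Zone V, w=110) cum 210
  x=7 (Zone III, w=200) cum 410  ← median
  x=10 (Zone I, w=125) cum 535
  x=10 (Zone VI, w=45) cum 580
  x=10 (Zone IV, w=100) cum 680
⇒ x* = 7
y-coordinate, sorted with cumulative weight:
  y=3 (Zone VI, w=45) cum 45
  y=5 (Zone I, w=125) cum 170
  y=6 (Zone V, w=110) cum 280
  y=10 (Zone IV, w=100) cum 380  ← median
  y=13 (Zone III, w=200) cum 580
  y=15 (Zone II, w=100) cum 680
⇒ y* = 10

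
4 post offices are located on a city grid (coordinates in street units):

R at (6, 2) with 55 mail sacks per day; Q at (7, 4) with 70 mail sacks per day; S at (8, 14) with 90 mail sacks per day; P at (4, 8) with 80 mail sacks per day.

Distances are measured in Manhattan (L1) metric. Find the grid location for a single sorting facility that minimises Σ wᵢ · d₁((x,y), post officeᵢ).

(7, 8)

Manhattan distance separates: Σwᵢ(|x−xᵢ|+|y−yᵢ|) = Σwᵢ|x−xᵢ| + Σwᵢ|y−yᵢ|, so x and y are optimised independently as 1-D weighted medians.
Total weight W = 295; half = 147.5.
x-coordinate, sorted with cumulative weight:
  x=4 (P, w=80) cum 80
  x=6 (R, w=55) cum 135
  x=7 (Q, w=70) cum 205  ← median
  x=8 (S, w=90) cum 295
⇒ x* = 7
y-coordinate, sorted with cumulative weight:
  y=2 (R, w=55) cum 55
  y=4 (Q, w=70) cum 125
  y=8 (P, w=80) cum 205  ← median
  y=14 (S, w=90) cum 295
⇒ y* = 8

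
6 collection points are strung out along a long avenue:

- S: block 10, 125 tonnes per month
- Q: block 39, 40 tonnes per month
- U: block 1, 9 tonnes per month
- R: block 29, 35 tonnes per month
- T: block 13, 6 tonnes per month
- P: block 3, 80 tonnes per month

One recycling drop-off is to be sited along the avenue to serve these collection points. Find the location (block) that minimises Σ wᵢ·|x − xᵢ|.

x = 10

For a sum of weighted absolute distances on a line, the optimum is the weighted median (not the mean). Total weight W = 295; half-weight = 147.5.
Sort by position and accumulate weight:
  block 1 (U, w=9) → cum 9
  block 3 (P, w=80) → cum 89
  block 10 (S, w=125) → cum 214  ≥ 147.5 → median here
  block 13 (T, w=6) → cum 220
  block 29 (R, w=35) → cum 255
  block 39 (Q, w=40) → cum 295
Optimal location: block 10.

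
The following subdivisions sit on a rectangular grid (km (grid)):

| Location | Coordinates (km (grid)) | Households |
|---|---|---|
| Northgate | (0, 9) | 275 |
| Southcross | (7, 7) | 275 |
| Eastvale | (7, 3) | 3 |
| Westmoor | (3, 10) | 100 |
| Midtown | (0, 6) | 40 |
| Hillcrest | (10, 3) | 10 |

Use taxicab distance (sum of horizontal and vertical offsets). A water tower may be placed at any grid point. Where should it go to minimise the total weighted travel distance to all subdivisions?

(3, 9)

Manhattan distance separates: Σwᵢ(|x−xᵢ|+|y−yᵢ|) = Σwᵢ|x−xᵢ| + Σwᵢ|y−yᵢ|, so x and y are optimised independently as 1-D weighted medians.
Total weight W = 703; half = 351.5.
x-coordinate, sorted with cumulative weight:
  x=0 (Northgate, w=275) cum 275
  x=0 (Midtown, w=40) cum 315
  x=3 (Westmoor, w=100) cum 415  ← median
  x=7 (Southcross, w=275) cum 690
  x=7 (Eastvale, w=3) cum 693
  x=10 (Hillcrest, w=10) cum 703
⇒ x* = 3
y-coordinate, sorted with cumulative weight:
  y=3 (Eastvale, w=3) cum 3
  y=3 (Hillcrest, w=10) cum 13
  y=6 (Midtown, w=40) cum 53
  y=7 (Southcross, w=275) cum 328
  y=9 (Northgate, w=275) cum 603  ← median
  y=10 (Westmoor, w=100) cum 703
⇒ y* = 9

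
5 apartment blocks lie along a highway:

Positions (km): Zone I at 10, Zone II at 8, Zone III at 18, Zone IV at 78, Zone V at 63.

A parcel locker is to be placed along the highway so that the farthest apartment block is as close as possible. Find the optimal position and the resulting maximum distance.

The 1-center on a line is the midpoint of the two extreme points: leftmost at 8, rightmost at 78.
Optimal location = (8 + 78)/2 = 43; maximum distance = (78 − 8)/2 = 35.

location 43, max distance 35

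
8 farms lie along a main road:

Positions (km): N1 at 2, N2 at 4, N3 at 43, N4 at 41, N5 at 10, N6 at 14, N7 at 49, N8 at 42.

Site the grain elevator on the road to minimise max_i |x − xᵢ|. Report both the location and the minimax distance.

The 1-center on a line is the midpoint of the two extreme points: leftmost at 2, rightmost at 49.
Optimal location = (2 + 49)/2 = 25.5; maximum distance = (49 − 2)/2 = 23.5.

location 25.5, max distance 23.5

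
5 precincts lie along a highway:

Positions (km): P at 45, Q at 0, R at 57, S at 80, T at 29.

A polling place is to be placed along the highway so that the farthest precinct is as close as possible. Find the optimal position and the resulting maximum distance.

The 1-center on a line is the midpoint of the two extreme points: leftmost at 0, rightmost at 80.
Optimal location = (0 + 80)/2 = 40; maximum distance = (80 − 0)/2 = 40.

location 40, max distance 40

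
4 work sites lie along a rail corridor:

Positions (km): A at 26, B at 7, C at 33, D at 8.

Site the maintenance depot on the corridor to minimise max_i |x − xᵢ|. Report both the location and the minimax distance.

The 1-center on a line is the midpoint of the two extreme points: leftmost at 7, rightmost at 33.
Optimal location = (7 + 33)/2 = 20; maximum distance = (33 − 7)/2 = 13.

location 20, max distance 13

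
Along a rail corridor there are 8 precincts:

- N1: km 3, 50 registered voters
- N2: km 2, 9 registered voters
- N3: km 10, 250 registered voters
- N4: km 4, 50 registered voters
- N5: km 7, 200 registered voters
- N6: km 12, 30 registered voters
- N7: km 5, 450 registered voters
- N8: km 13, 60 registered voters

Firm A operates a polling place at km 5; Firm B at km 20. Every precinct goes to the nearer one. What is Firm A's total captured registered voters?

The indifferent point is the midpoint (5+20)/2 = 12.5; precincts left of it (closer to Firm A at 5) go to Firm A, those right go to Firm B.
  N2 at 2 (w=9) → Firm A
  N1 at 3 (w=50) → Firm A
  N4 at 4 (w=50) → Firm A
  N7 at 5 (w=450) → Firm A
  N5 at 7 (w=200) → Firm A
  N3 at 10 (w=250) → Firm A
  N6 at 12 (w=30) → Firm A
  N8 at 13 (w=60) → Firm B
Firm A captures 1039; Firm B captures 60.

1039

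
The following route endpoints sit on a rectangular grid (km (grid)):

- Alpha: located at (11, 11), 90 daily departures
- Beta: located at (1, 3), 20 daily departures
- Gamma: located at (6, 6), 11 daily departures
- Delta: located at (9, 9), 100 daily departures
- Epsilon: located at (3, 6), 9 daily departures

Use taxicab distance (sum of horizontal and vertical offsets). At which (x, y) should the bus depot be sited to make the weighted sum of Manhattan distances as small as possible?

Manhattan distance separates: Σwᵢ(|x−xᵢ|+|y−yᵢ|) = Σwᵢ|x−xᵢ| + Σwᵢ|y−yᵢ|, so x and y are optimised independently as 1-D weighted medians.
Total weight W = 230; half = 115.
x-coordinate, sorted with cumulative weight:
  x=1 (Beta, w=20) cum 20
  x=3 (Epsilon, w=9) cum 29
  x=6 (Gamma, w=11) cum 40
  x=9 (Delta, w=100) cum 140  ← median
  x=11 (Alpha, w=90) cum 230
⇒ x* = 9
y-coordinate, sorted with cumulative weight:
  y=3 (Beta, w=20) cum 20
  y=6 (Gamma, w=11) cum 31
  y=6 (Epsilon, w=9) cum 40
  y=9 (Delta, w=100) cum 140  ← median
  y=11 (Alpha, w=90) cum 230
⇒ y* = 9

(9, 9)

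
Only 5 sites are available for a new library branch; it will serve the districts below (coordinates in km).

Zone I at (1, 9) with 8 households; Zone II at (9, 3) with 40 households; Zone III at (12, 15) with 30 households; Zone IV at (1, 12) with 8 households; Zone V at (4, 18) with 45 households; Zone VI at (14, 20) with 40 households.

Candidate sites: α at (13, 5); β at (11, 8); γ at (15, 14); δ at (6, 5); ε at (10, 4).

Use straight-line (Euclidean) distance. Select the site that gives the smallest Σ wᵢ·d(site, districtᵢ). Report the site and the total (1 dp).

γ, total 1598.2 km

Total weighted distance at each candidate:
  α (13, 5): total = 2005.6
  β (11, 8): total = 1638.2
  γ (15, 14): total = 1598.2
  δ (6, 5): total = 1886.0
  ε (10, 4): total = 1915.8
Minimum is at γ with total 1598.2 km.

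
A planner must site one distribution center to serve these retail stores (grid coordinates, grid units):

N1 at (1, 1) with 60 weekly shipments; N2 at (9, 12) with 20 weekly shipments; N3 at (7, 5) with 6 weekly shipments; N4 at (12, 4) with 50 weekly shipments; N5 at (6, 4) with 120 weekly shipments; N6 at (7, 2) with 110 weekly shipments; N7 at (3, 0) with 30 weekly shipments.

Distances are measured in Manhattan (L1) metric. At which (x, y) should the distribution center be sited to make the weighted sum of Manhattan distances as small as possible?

(6, 2)

Manhattan distance separates: Σwᵢ(|x−xᵢ|+|y−yᵢ|) = Σwᵢ|x−xᵢ| + Σwᵢ|y−yᵢ|, so x and y are optimised independently as 1-D weighted medians.
Total weight W = 396; half = 198.
x-coordinate, sorted with cumulative weight:
  x=1 (N1, w=60) cum 60
  x=3 (N7, w=30) cum 90
  x=6 (N5, w=120) cum 210  ← median
  x=7 (N3, w=6) cum 216
  x=7 (N6, w=110) cum 326
  x=9 (N2, w=20) cum 346
  x=12 (N4, w=50) cum 396
⇒ x* = 6
y-coordinate, sorted with cumulative weight:
  y=0 (N7, w=30) cum 30
  y=1 (N1, w=60) cum 90
  y=2 (N6, w=110) cum 200  ← median
  y=4 (N4, w=50) cum 250
  y=4 (N5, w=120) cum 370
  y=5 (N3, w=6) cum 376
  y=12 (N2, w=20) cum 396
⇒ y* = 2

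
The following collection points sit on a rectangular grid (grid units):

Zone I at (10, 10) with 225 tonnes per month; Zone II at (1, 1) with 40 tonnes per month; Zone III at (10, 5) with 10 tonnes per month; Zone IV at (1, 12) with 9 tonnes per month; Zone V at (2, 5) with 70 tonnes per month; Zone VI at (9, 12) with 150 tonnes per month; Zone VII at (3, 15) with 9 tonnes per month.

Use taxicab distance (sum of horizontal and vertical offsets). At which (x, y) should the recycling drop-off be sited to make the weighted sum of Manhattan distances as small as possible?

Manhattan distance separates: Σwᵢ(|x−xᵢ|+|y−yᵢ|) = Σwᵢ|x−xᵢ| + Σwᵢ|y−yᵢ|, so x and y are optimised independently as 1-D weighted medians.
Total weight W = 513; half = 256.5.
x-coordinate, sorted with cumulative weight:
  x=1 (Zone II, w=40) cum 40
  x=1 (Zone IV, w=9) cum 49
  x=2 (Zone V, w=70) cum 119
  x=3 (Zone VII, w=9) cum 128
  x=9 (Zone VI, w=150) cum 278  ← median
  x=10 (Zone I, w=225) cum 503
  x=10 (Zone III, w=10) cum 513
⇒ x* = 9
y-coordinate, sorted with cumulative weight:
  y=1 (Zone II, w=40) cum 40
  y=5 (Zone III, w=10) cum 50
  y=5 (Zone V, w=70) cum 120
  y=10 (Zone I, w=225) cum 345  ← median
  y=12 (Zone IV, w=9) cum 354
  y=12 (Zone VI, w=150) cum 504
  y=15 (Zone VII, w=9) cum 513
⇒ y* = 10

(9, 10)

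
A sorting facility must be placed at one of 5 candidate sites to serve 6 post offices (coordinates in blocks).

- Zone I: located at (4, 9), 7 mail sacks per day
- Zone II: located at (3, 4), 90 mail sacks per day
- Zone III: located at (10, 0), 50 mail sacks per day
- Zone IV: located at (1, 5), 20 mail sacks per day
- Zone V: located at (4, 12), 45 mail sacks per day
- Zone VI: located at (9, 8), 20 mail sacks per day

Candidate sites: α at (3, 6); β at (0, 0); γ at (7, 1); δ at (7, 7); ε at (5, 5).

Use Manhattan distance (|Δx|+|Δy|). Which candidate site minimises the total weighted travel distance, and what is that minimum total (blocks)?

ε, total 1385 blocks

Total weighted distance at each candidate:
  α (3, 6): total = 1393
  β (0, 0): total = 2401
  γ (7, 1): total = 1917
  δ (7, 7): total = 1745
  ε (5, 5): total = 1385
Minimum is at ε with total 1385 blocks.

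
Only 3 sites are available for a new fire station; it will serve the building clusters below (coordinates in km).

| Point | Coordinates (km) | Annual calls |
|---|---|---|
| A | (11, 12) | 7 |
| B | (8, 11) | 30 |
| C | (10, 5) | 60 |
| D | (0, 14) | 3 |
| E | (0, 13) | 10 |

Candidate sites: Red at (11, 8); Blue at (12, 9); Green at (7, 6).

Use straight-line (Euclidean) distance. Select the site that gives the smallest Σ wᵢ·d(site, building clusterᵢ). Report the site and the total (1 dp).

Red, total 503.4 km

Total weighted distance at each candidate:
  Red (11, 8): total = 503.4
  Blue (12, 9): total = 590.1
  Green (7, 6): total = 524.1
Minimum is at Red with total 503.4 km.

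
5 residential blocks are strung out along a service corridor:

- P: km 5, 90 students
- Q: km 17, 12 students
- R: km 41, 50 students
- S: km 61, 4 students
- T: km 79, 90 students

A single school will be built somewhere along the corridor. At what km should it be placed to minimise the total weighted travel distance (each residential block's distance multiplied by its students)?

For a sum of weighted absolute distances on a line, the optimum is the weighted median (not the mean). Total weight W = 246; half-weight = 123.
Sort by position and accumulate weight:
  km 5 (P, w=90) → cum 90
  km 17 (Q, w=12) → cum 102
  km 41 (R, w=50) → cum 152  ≥ 123 → median here
  km 61 (S, w=4) → cum 156
  km 79 (T, w=90) → cum 246
Optimal location: km 41.

x = 41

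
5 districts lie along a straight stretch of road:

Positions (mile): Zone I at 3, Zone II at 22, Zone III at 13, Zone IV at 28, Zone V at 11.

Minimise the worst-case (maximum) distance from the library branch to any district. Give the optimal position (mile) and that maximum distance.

location 15.5, max distance 12.5

The 1-center on a line is the midpoint of the two extreme points: leftmost at 3, rightmost at 28.
Optimal location = (3 + 28)/2 = 15.5; maximum distance = (28 − 3)/2 = 12.5.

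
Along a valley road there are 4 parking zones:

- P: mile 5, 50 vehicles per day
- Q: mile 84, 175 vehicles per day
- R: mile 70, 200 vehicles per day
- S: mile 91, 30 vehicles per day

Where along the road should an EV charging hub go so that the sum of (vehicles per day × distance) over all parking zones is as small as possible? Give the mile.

x = 70

For a sum of weighted absolute distances on a line, the optimum is the weighted median (not the mean). Total weight W = 455; half-weight = 227.5.
Sort by position and accumulate weight:
  mile 5 (P, w=50) → cum 50
  mile 70 (R, w=200) → cum 250  ≥ 227.5 → median here
  mile 84 (Q, w=175) → cum 425
  mile 91 (S, w=30) → cum 455
Optimal location: mile 70.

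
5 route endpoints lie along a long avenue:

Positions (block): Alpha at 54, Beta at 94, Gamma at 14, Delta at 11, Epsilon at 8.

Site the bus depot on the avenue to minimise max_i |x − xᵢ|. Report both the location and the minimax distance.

The 1-center on a line is the midpoint of the two extreme points: leftmost at 8, rightmost at 94.
Optimal location = (8 + 94)/2 = 51; maximum distance = (94 − 8)/2 = 43.

location 51, max distance 43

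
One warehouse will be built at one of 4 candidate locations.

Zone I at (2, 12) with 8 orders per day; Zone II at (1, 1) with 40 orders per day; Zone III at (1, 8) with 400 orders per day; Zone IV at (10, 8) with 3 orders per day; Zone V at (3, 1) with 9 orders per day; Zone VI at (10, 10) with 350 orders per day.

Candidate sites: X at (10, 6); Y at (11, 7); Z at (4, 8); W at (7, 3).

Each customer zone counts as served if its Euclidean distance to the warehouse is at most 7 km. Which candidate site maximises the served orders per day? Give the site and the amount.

Z, covering 761

Coverage radius r = 7 km; a point is covered iff (Δx)²+(Δy)² ≤ 7² = 49.
  X (10, 6): covers {Zone IV, Zone VI} → 353
  Y (11, 7): covers {Zone IV, Zone VI} → 353
  Z (4, 8): covers {Zone I, Zone III, Zone IV, Zone VI} → 761
  W (7, 3): covers {Zone II, Zone IV, Zone V} → 52
Maximum coverage at Z: 761 orders per day.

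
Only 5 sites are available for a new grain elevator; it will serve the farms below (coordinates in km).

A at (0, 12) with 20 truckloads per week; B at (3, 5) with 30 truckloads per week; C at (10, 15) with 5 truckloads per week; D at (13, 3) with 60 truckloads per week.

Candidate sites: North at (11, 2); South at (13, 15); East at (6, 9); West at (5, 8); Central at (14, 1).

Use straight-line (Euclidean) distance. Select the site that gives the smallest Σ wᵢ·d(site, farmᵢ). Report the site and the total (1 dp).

Total weighted distance at each candidate:
  North (11, 2): total = 753.0
  South (13, 15): total = 1426.1
  East (6, 9): total = 873.4
  West (5, 8): total = 845.3
  Central (14, 1): total = 914.2
Minimum is at North with total 753.0 km.

North, total 753.0 km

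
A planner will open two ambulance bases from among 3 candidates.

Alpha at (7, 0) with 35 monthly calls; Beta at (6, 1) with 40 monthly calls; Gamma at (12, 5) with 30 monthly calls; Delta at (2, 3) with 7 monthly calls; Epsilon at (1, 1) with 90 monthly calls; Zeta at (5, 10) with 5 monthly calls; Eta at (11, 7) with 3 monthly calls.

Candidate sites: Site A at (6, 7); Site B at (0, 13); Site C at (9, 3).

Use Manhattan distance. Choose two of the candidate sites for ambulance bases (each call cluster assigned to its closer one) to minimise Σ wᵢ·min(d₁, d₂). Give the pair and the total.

Evaluate every pair (each demand assigned to the nearer of the two):
  {Site A, Site C}: total = 1509
  {Site B, Site C}: total = 1532
  {Site A, Site B}: total = 1841
Best pair: {Site A, Site C} with total 1509.

{Site A, Site C}, total 1509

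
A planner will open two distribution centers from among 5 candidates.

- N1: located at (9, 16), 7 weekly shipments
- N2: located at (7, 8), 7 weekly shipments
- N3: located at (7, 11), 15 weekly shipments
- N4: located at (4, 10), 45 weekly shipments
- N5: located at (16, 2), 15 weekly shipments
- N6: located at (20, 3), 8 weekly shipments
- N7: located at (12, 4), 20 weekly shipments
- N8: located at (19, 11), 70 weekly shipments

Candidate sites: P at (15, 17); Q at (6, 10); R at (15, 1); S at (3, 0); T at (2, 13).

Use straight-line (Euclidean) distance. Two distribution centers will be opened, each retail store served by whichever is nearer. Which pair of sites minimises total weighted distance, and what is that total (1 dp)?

{Q, R}, total 1076.9

Evaluate every pair (each demand assigned to the nearer of the two):
  {Q, R}: total = 1076.9
  {P, Q}: total = 1155.0
  {R, T}: total = 1248.9
  {P, T}: total = 1451.1
  {P, R}: total = 1507.6
  {Q, S}: total = 1573.5
  {Q, T}: total = 1573.5
  {R, S}: total = 1706.6
  {P, S}: total = 1725.4
  {S, T}: total = 2076.4
Best pair: {Q, R} with total 1076.9.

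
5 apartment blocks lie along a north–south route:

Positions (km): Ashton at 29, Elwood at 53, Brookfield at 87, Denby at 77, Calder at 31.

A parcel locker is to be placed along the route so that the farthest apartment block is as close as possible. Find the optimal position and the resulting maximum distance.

location 58, max distance 29

The 1-center on a line is the midpoint of the two extreme points: leftmost at 29, rightmost at 87.
Optimal location = (29 + 87)/2 = 58; maximum distance = (87 − 29)/2 = 29.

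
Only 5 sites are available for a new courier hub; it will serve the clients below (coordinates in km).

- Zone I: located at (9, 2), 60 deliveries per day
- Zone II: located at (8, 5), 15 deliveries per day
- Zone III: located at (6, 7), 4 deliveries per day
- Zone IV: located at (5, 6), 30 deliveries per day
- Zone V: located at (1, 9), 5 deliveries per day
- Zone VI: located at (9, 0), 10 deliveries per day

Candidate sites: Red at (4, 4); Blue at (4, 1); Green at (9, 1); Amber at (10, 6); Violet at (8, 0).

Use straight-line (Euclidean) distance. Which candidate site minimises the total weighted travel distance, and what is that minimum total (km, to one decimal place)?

Total weighted distance at each candidate:
  Red (4, 4): total = 559.6
  Blue (4, 1): total = 662.8
  Green (9, 1): total = 407.3
  Amber (10, 6): total = 555.7
  Violet (8, 0): total = 506.5
Minimum is at Green with total 407.3 km.

Green, total 407.3 km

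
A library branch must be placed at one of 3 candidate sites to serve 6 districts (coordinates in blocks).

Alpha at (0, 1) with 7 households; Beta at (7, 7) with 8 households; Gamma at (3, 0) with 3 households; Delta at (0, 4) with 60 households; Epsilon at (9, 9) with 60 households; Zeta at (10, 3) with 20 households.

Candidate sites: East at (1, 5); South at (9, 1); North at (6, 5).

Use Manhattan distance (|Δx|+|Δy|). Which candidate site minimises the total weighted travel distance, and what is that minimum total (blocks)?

North, total 1078 blocks

Total weighted distance at each candidate:
  East (1, 5): total = 1180
  South (9, 1): total = 1408
  North (6, 5): total = 1078
Minimum is at North with total 1078 blocks.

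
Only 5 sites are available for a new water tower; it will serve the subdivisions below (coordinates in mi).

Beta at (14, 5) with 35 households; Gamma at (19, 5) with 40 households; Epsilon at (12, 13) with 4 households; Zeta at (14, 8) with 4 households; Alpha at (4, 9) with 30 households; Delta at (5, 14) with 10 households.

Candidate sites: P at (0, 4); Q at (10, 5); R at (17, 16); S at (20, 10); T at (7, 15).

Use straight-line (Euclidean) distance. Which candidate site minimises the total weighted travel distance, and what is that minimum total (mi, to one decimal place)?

Total weighted distance at each candidate:
  P (0, 4): total = 1674.4
  Q (10, 5): total = 872.3
  R (17, 16): total = 1468.4
  S (20, 10): total = 1173.0
  T (7, 15): total = 1336.8
Minimum is at Q with total 872.3 mi.

Q, total 872.3 mi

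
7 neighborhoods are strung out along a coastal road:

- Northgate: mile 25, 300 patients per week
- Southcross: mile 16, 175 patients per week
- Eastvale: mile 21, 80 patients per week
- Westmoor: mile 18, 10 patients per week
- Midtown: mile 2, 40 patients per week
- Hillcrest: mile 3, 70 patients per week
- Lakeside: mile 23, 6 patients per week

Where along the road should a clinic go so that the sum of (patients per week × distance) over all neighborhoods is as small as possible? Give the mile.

x = 21

For a sum of weighted absolute distances on a line, the optimum is the weighted median (not the mean). Total weight W = 681; half-weight = 340.5.
Sort by position and accumulate weight:
  mile 2 (Midtown, w=40) → cum 40
  mile 3 (Hillcrest, w=70) → cum 110
  mile 16 (Southcross, w=175) → cum 285
  mile 18 (Westmoor, w=10) → cum 295
  mile 21 (Eastvale, w=80) → cum 375  ≥ 340.5 → median here
  mile 23 (Lakeside, w=6) → cum 381
  mile 25 (Northgate, w=300) → cum 681
Optimal location: mile 21.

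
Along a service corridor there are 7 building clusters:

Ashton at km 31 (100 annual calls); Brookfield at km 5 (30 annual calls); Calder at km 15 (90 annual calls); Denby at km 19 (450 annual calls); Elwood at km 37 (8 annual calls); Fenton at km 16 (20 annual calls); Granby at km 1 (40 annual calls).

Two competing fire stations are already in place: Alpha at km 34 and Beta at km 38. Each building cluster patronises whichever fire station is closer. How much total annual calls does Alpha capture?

730

The indifferent point is the midpoint (34+38)/2 = 36; building clusters left of it (closer to Alpha at 34) go to Alpha, those right go to Beta.
  Granby at 1 (w=40) → Alpha
  Brookfield at 5 (w=30) → Alpha
  Calder at 15 (w=90) → Alpha
  Fenton at 16 (w=20) → Alpha
  Denby at 19 (w=450) → Alpha
  Ashton at 31 (w=100) → Alpha
  Elwood at 37 (w=8) → Beta
Alpha captures 730; Beta captures 8.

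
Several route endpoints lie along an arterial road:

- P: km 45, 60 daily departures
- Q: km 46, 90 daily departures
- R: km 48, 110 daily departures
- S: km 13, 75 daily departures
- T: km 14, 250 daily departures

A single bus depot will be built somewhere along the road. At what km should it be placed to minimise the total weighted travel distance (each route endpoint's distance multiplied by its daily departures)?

x = 14

For a sum of weighted absolute distances on a line, the optimum is the weighted median (not the mean). Total weight W = 585; half-weight = 292.5.
Sort by position and accumulate weight:
  km 13 (S, w=75) → cum 75
  km 14 (T, w=250) → cum 325  ≥ 292.5 → median here
  km 45 (P, w=60) → cum 385
  km 46 (Q, w=90) → cum 475
  km 48 (R, w=110) → cum 585
Optimal location: km 14.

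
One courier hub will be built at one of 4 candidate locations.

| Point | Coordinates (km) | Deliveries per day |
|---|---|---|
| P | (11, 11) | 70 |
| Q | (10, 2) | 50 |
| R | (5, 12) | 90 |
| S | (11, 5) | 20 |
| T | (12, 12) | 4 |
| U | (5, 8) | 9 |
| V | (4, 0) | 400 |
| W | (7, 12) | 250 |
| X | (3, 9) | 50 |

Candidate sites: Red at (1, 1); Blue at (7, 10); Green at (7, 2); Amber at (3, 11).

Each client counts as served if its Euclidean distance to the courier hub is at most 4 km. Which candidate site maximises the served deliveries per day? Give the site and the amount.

Coverage radius r = 4 km; a point is covered iff (Δx)²+(Δy)² ≤ 4² = 16.
  Red (1, 1): covers {V} → 400
  Blue (7, 10): covers {R, U, W} → 349
  Green (7, 2): covers {Q, V} → 450
  Amber (3, 11): covers {R, U, X} → 149
Maximum coverage at Green: 450 deliveries per day.

Green, covering 450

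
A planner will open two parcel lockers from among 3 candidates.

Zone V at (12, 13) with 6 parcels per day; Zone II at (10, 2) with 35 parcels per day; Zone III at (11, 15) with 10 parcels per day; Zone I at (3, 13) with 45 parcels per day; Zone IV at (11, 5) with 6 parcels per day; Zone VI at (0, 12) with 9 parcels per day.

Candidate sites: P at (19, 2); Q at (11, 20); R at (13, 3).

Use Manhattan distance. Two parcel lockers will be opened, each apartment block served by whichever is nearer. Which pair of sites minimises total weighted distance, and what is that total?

Evaluate every pair (each demand assigned to the nearer of the two):
  {Q, R}: total = 1108
  {P, Q}: total = 1325
  {P, R}: total = 1468
Best pair: {Q, R} with total 1108.

{Q, R}, total 1108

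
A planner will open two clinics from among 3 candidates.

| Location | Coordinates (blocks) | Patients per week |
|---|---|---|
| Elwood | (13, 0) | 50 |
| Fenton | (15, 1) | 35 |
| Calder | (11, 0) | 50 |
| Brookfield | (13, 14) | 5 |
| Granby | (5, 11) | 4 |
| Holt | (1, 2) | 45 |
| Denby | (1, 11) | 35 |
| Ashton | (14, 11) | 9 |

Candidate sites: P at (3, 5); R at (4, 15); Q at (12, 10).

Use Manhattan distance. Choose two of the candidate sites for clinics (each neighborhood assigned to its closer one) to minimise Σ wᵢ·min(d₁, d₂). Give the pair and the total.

{P, Q}, total 2109

Evaluate every pair (each demand assigned to the nearer of the two):
  {P, Q}: total = 2109
  {R, Q}: total = 2557
  {P, R}: total = 2626
Best pair: {P, Q} with total 2109.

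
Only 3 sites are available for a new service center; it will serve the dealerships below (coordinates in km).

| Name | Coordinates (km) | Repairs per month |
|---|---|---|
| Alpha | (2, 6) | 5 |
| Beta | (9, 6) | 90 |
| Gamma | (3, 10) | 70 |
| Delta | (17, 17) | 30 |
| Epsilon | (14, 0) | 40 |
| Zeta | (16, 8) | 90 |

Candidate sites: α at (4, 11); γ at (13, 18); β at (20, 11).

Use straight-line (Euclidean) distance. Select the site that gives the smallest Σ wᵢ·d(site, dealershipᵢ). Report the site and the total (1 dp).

Total weighted distance at each candidate:
  α (4, 11): total = 2899.7
  γ (13, 18): total = 3900.7
  β (20, 11): total = 3525.4
Minimum is at α with total 2899.7 km.

α, total 2899.7 km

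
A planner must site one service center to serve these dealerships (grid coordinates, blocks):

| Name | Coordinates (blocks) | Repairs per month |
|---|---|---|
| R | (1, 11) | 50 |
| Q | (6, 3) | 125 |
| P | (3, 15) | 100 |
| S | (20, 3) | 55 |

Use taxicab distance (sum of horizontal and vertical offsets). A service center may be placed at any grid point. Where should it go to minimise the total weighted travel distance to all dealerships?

(6, 3)

Manhattan distance separates: Σwᵢ(|x−xᵢ|+|y−yᵢ|) = Σwᵢ|x−xᵢ| + Σwᵢ|y−yᵢ|, so x and y are optimised independently as 1-D weighted medians.
Total weight W = 330; half = 165.
x-coordinate, sorted with cumulative weight:
  x=1 (R, w=50) cum 50
  x=3 (P, w=100) cum 150
  x=6 (Q, w=125) cum 275  ← median
  x=20 (S, w=55) cum 330
⇒ x* = 6
y-coordinate, sorted with cumulative weight:
  y=3 (Q, w=125) cum 125
  y=3 (S, w=55) cum 180  ← median
  y=11 (R, w=50) cum 230
  y=15 (P, w=100) cum 330
⇒ y* = 3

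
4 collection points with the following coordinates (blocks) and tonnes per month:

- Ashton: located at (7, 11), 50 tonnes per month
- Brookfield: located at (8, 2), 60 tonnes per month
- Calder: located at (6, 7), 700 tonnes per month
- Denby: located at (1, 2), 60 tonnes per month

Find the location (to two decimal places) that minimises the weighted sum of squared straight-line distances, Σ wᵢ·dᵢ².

The minimiser of Σwᵢ‖p−pᵢ‖² is the weighted centroid p* = (Σwᵢpᵢ)/(Σwᵢ).
Σwᵢ = 870.
Σwᵢxᵢ = 50·7 + 60·8 + 700·6 + 60·1 = 5090.
Σwᵢyᵢ = 50·11 + 60·2 + 700·7 + 60·2 = 5690.
x* = 5090/870 = 5.85, y* = 5690/870 = 6.54.

(5.85, 6.54)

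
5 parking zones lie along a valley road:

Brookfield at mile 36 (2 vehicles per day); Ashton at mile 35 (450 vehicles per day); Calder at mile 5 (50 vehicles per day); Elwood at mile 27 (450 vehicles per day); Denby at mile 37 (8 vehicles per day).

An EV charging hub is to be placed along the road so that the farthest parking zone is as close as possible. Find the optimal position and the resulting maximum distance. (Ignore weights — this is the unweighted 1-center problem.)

location 21, max distance 16

The 1-center on a line is the midpoint of the two extreme points: leftmost at 5, rightmost at 37.
Optimal location = (5 + 37)/2 = 21; maximum distance = (37 − 5)/2 = 16.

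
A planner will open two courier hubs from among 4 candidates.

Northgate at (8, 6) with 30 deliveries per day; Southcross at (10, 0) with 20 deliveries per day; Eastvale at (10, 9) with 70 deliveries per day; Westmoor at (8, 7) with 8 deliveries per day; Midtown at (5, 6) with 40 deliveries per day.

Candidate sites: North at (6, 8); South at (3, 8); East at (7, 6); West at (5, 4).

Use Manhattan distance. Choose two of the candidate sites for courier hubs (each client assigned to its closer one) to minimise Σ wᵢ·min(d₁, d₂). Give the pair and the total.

{North, East}, total 656

Evaluate every pair (each demand assigned to the nearer of the two):
  {North, East}: total = 656
  {South, East}: total = 726
  {East, West}: total = 726
  {North, West}: total = 754
  {North, South}: total = 854
  {South, West}: total = 1018
Best pair: {North, East} with total 656.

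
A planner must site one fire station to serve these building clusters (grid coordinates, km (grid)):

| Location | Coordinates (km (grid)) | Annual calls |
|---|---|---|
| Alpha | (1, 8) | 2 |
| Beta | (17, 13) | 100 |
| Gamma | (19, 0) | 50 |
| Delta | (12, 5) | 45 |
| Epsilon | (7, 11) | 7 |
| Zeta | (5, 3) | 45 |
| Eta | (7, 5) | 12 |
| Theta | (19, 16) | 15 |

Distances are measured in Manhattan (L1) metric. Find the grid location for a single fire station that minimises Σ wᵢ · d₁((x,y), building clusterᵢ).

(17, 5)

Manhattan distance separates: Σwᵢ(|x−xᵢ|+|y−yᵢ|) = Σwᵢ|x−xᵢ| + Σwᵢ|y−yᵢ|, so x and y are optimised independently as 1-D weighted medians.
Total weight W = 276; half = 138.
x-coordinate, sorted with cumulative weight:
  x=1 (Alpha, w=2) cum 2
  x=5 (Zeta, w=45) cum 47
  x=7 (Epsilon, w=7) cum 54
  x=7 (Eta, w=12) cum 66
  x=12 (Delta, w=45) cum 111
  x=17 (Beta, w=100) cum 211  ← median
  x=19 (Gamma, w=50) cum 261
  x=19 (Theta, w=15) cum 276
⇒ x* = 17
y-coordinate, sorted with cumulative weight:
  y=0 (Gamma, w=50) cum 50
  y=3 (Zeta, w=45) cum 95
  y=5 (Delta, w=45) cum 140  ← median
  y=5 (Eta, w=12) cum 152
  y=8 (Alpha, w=2) cum 154
  y=11 (Epsilon, w=7) cum 161
  y=13 (Beta, w=100) cum 261
  y=16 (Theta, w=15) cum 276
⇒ y* = 5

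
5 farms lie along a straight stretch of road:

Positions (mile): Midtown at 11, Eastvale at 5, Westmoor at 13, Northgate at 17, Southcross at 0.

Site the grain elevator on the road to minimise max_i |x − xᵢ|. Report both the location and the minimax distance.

location 8.5, max distance 8.5

The 1-center on a line is the midpoint of the two extreme points: leftmost at 0, rightmost at 17.
Optimal location = (0 + 17)/2 = 8.5; maximum distance = (17 − 0)/2 = 8.5.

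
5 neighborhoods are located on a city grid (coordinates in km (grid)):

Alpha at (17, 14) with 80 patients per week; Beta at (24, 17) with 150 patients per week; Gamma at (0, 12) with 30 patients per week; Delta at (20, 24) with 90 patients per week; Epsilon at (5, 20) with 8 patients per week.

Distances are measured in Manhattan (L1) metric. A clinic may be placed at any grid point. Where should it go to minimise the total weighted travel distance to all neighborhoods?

(20, 17)

Manhattan distance separates: Σwᵢ(|x−xᵢ|+|y−yᵢ|) = Σwᵢ|x−xᵢ| + Σwᵢ|y−yᵢ|, so x and y are optimised independently as 1-D weighted medians.
Total weight W = 358; half = 179.
x-coordinate, sorted with cumulative weight:
  x=0 (Gamma, w=30) cum 30
  x=5 (Epsilon, w=8) cum 38
  x=17 (Alpha, w=80) cum 118
  x=20 (Delta, w=90) cum 208  ← median
  x=24 (Beta, w=150) cum 358
⇒ x* = 20
y-coordinate, sorted with cumulative weight:
  y=12 (Gamma, w=30) cum 30
  y=14 (Alpha, w=80) cum 110
  y=17 (Beta, w=150) cum 260  ← median
  y=20 (Epsilon, w=8) cum 268
  y=24 (Delta, w=90) cum 358
⇒ y* = 17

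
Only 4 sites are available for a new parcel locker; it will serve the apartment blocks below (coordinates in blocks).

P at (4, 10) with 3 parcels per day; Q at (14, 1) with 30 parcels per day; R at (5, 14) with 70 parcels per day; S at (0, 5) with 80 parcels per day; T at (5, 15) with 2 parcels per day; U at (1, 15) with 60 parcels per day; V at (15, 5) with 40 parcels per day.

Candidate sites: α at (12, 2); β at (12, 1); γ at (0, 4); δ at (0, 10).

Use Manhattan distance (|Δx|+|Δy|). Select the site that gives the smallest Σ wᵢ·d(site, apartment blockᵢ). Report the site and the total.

δ, total 2912 blocks

Total weighted distance at each candidate:
  α (12, 2): total = 4388
  β (12, 1): total = 4613
  γ (0, 4): total = 3062
  δ (0, 10): total = 2912
Minimum is at δ with total 2912 blocks.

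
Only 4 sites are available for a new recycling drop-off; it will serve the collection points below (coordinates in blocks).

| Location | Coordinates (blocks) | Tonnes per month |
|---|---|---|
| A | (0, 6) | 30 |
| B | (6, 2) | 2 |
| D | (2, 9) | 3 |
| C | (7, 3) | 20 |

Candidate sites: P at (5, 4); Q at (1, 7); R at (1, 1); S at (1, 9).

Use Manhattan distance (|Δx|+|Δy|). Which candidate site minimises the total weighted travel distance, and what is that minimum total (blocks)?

Total weighted distance at each candidate:
  P (5, 4): total = 300
  Q (1, 7): total = 289
  R (1, 1): total = 379
  S (1, 9): total = 387
Minimum is at Q with total 289 blocks.

Q, total 289 blocks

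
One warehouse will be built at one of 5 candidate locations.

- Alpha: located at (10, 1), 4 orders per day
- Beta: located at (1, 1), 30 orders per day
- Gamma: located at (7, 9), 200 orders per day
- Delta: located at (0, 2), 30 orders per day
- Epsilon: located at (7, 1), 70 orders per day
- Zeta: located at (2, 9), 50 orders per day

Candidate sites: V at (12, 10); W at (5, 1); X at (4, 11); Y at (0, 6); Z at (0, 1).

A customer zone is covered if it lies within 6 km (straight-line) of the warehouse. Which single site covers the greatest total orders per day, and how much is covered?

X, covering 250

Coverage radius r = 6 km; a point is covered iff (Δx)²+(Δy)² ≤ 6² = 36.
  V (12, 10): covers {Gamma} → 200
  W (5, 1): covers {Alpha, Beta, Delta, Epsilon} → 134
  X (4, 11): covers {Gamma, Zeta} → 250
  Y (0, 6): covers {Beta, Delta, Zeta} → 110
  Z (0, 1): covers {Beta, Delta} → 60
Maximum coverage at X: 250 orders per day.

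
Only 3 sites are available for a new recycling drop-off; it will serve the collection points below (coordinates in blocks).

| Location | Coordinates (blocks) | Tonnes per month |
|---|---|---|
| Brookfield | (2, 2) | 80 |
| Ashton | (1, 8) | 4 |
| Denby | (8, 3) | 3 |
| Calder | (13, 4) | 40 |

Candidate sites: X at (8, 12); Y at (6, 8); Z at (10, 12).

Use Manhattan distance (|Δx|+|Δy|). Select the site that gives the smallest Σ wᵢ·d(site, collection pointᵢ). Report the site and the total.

Y, total 1281 blocks

Total weighted distance at each candidate:
  X (8, 12): total = 1871
  Y (6, 8): total = 1281
  Z (10, 12): total = 1965
Minimum is at Y with total 1281 blocks.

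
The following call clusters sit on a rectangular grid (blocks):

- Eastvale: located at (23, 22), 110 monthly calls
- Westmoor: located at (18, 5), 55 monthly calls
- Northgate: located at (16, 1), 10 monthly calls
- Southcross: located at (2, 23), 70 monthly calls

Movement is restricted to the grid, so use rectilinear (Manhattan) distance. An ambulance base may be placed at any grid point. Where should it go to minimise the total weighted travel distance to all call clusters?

(18, 22)

Manhattan distance separates: Σwᵢ(|x−xᵢ|+|y−yᵢ|) = Σwᵢ|x−xᵢ| + Σwᵢ|y−yᵢ|, so x and y are optimised independently as 1-D weighted medians.
Total weight W = 245; half = 122.5.
x-coordinate, sorted with cumulative weight:
  x=2 (Southcross, w=70) cum 70
  x=16 (Northgate, w=10) cum 80
  x=18 (Westmoor, w=55) cum 135  ← median
  x=23 (Eastvale, w=110) cum 245
⇒ x* = 18
y-coordinate, sorted with cumulative weight:
  y=1 (Northgate, w=10) cum 10
  y=5 (Westmoor, w=55) cum 65
  y=22 (Eastvale, w=110) cum 175  ← median
  y=23 (Southcross, w=70) cum 245
⇒ y* = 22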